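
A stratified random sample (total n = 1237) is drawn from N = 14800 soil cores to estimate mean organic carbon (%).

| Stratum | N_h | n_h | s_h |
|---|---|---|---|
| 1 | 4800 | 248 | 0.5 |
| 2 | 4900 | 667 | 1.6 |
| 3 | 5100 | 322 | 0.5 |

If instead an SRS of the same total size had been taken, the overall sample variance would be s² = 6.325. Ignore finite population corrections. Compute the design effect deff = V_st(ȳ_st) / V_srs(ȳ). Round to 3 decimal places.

deff ≈ 0.121

V̂(ȳ_st) = Σ W_h² s_h²/n_h, with W_h = N_h/N and N = 14800:
  stratum 1: (4800/14800)²·0.5²/248 = 0.000106035
  stratum 2: (4900/14800)²·1.6²/667 = 0.00042071
  stratum 3: (5100/14800)²·0.5²/322 = 9.21937e-05
V_st = 0.000618938
V_srs = s²/n = 6.325/1237 = 0.00511318
deff = V_st / V_srs = 0.000618938/0.00511318 = 0.1210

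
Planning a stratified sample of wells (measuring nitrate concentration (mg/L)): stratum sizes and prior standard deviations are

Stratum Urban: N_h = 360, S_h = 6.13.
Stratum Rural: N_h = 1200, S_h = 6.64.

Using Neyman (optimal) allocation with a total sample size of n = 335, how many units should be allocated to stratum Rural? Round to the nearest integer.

262

Neyman allocation: n_h = n · N_h S_h / Σ N_i S_i, with n = 335.
  stratum Urban: N_h·S_h = 360·6.13 = 2206.80
  stratum Rural: N_h·S_h = 1200·6.64 = 7968.00
Σ N_h S_h = 10174.80
n for stratum Rural = 335·7968.00/10174.80 = 262.342 → 262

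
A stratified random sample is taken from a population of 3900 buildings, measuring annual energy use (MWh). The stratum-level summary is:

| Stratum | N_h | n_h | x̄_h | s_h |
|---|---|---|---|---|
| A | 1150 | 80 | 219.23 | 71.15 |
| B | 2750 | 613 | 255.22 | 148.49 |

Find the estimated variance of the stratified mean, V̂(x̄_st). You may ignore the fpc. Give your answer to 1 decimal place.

V̂(x̄_st) ≈ 23.4

V̂(x̄_st) = Σ W_h² s_h²/n_h, with W_h = N_h/N and N = 3900:
  stratum A: (1150/3900)²·71.15²/80 = 5.50207
  stratum B: (2750/3900)²·148.49²/613 = 17.8842
V̂(x̄_st) = 23.3863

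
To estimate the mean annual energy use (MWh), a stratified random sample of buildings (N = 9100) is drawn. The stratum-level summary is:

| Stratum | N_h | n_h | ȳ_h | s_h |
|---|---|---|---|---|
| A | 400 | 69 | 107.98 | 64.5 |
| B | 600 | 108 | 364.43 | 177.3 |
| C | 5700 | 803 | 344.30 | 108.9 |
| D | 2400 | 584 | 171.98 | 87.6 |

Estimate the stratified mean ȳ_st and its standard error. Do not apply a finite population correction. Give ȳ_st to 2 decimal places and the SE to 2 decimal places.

ȳ_st = Σ W_h ȳ_h = (400·107.98 + 600·364.43 + 5700·344.30 + 2400·171.98)/9100 = 289.79253
V̂(ȳ_st) = Σ W_h² s_h²/n_h, with W_h = N_h/N and N = 9100:
  stratum A: (400/9100)²·64.5²/69 = 0.116495
  stratum B: (600/9100)²·177.3²/108 = 1.26536
  stratum C: (5700/9100)²·108.9²/803 = 5.79438
  stratum D: (2400/9100)²·87.6²/584 = 0.913977
V̂(ȳ_st) = 8.09021
SE(ȳ_st) = √8.09021 = 2.84433

ȳ_st ≈ 289.79, SE ≈ 2.84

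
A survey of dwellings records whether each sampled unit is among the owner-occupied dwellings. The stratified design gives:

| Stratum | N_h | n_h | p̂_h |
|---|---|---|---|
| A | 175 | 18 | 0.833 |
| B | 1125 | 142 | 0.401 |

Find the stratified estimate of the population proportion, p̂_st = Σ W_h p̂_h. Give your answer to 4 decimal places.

p̂_st ≈ 0.4592

N = 1300; stratum weights W_h = N_h/N.
p̂_st = Σ W_h p̂_h = (175·0.833 + 1125·0.401)/1300 = 0.45915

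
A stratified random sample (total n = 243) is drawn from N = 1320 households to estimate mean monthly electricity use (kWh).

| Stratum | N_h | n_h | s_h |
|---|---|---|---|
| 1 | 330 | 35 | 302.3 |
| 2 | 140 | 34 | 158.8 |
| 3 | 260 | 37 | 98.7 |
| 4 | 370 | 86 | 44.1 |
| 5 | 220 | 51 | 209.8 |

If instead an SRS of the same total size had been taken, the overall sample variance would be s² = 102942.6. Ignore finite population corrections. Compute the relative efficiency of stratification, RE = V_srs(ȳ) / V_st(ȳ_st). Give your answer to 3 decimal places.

V̂(ȳ_st) = Σ W_h² s_h²/n_h, with W_h = N_h/N and N = 1320:
  stratum 1: (330/1320)²·302.3²/35 = 163.188
  stratum 2: (140/1320)²·158.8²/34 = 8.34315
  stratum 3: (260/1320)²·98.7²/37 = 10.2148
  stratum 4: (370/1320)²·44.1²/86 = 1.77678
  stratum 5: (220/1320)²·209.8²/51 = 23.9739
V_st = 207.497
V_srs = s²/n = 102942.6/243 = 423.632
Relative efficiency = V_srs / V_st = 423.632/207.497 = 2.0416

RE ≈ 2.042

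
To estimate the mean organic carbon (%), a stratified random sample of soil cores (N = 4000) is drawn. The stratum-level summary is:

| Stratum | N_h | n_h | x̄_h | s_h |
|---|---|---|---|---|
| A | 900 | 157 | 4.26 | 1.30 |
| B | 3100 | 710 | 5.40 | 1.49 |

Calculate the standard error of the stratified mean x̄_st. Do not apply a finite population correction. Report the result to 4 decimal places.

SE(x̄_st) ≈ 0.0492

V̂(x̄_st) = Σ W_h² s_h²/n_h, with W_h = N_h/N and N = 4000:
  stratum A: (900/4000)²·1.30²/157 = 0.000544944
  stratum B: (3100/4000)²·1.49²/710 = 0.0018781
V̂(x̄_st) = 0.00242304
SE(x̄_st) = √0.00242304 = 0.0492244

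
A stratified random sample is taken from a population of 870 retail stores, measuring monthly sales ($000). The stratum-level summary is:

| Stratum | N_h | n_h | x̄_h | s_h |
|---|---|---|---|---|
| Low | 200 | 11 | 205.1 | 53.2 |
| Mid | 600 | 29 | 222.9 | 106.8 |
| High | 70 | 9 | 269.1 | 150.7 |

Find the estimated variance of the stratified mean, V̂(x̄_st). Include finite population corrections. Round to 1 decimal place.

V̂(x̄_st) = Σ W_h² (1 − n_h/N_h) s_h²/n_h, with W_h = N_h/N and N = 870:
  stratum Low: (200/870)²·(1 − 11/200)·53.2²/11 = 12.8494
  stratum Mid: (600/870)²·(1 − 29/600)·106.8²/29 = 178.03
  stratum High: (70/870)²·(1 − 9/70)·150.7²/9 = 14.2355
V̂(x̄_st) = 205.115

V̂(x̄_st) ≈ 205.1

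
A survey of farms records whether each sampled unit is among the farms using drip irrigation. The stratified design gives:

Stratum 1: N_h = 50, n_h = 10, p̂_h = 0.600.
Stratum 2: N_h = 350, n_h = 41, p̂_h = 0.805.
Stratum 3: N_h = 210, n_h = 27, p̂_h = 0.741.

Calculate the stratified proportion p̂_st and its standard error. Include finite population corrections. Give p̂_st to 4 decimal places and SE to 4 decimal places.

N = 610; stratum weights W_h = N_h/N.
p̂_st = Σ W_h p̂_h = (50·0.600 + 350·0.805 + 210·0.741)/610 = 0.76616
V̂(p̂_st) = Σ W_h² (1 − n_h/N_h) p̂_h(1−p̂_h)/(n_h−1):
  stratum 1: (50/610)²·(1 − 10/50)·0.600·0.400/9 = 0.000143331
  stratum 2: (350/610)²·(1 − 41/350)·0.805·0.195/40 = 0.00114061
  stratum 3: (210/610)²·(1 − 27/210)·0.741·0.259/26 = 0.000762352
V̂(p̂_st) = 0.00204629; SE = √V̂ = 0.045236

p̂_st ≈ 0.7662, SE ≈ 0.0452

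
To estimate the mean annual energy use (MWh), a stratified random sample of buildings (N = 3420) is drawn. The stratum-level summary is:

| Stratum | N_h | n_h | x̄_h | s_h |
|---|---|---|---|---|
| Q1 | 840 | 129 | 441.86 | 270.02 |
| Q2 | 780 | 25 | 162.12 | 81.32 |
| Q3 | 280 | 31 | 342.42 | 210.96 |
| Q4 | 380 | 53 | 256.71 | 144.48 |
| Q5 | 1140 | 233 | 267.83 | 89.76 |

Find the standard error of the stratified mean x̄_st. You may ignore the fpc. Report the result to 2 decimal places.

SE(x̄_st) ≈ 8.14

V̂(x̄_st) = Σ W_h² s_h²/n_h, with W_h = N_h/N and N = 3420:
  stratum Q1: (840/3420)²·270.02²/129 = 34.0964
  stratum Q2: (780/3420)²·81.32²/25 = 13.7592
  stratum Q3: (280/3420)²·210.96²/31 = 9.62282
  stratum Q4: (380/3420)²·144.48²/53 = 4.86244
  stratum Q5: (1140/3420)²·89.76²/233 = 3.84209
V̂(x̄_st) = 66.1829
SE(x̄_st) = √66.1829 = 8.13529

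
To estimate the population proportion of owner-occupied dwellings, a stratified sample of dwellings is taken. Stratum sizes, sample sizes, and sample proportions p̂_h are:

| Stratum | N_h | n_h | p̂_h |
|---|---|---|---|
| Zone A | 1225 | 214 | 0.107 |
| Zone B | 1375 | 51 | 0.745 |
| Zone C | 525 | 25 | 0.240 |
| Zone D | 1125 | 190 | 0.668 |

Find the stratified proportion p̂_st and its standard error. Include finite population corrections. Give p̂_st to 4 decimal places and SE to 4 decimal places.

N = 4250; stratum weights W_h = N_h/N.
p̂_st = Σ W_h p̂_h = (1225·0.107 + 1375·0.745 + 525·0.240 + 1125·0.668)/4250 = 0.47834
V̂(p̂_st) = Σ W_h² (1 − n_h/N_h) p̂_h(1−p̂_h)/(n_h−1):
  stratum Zone A: (1225/4250)²·(1 − 214/1225)·0.107·0.893/213 = 3.07585e-05
  stratum Zone B: (1375/4250)²·(1 − 51/1375)·0.745·0.255/50 = 0.000382948
  stratum Zone C: (525/4250)²·(1 − 25/525)·0.240·0.760/24 = 0.00011045
  stratum Zone D: (1125/4250)²·(1 − 190/1125)·0.668·0.332/189 = 6.83343e-05
V̂(p̂_st) = 0.00059249; SE = √V̂ = 0.0243411

p̂_st ≈ 0.4783, SE ≈ 0.0243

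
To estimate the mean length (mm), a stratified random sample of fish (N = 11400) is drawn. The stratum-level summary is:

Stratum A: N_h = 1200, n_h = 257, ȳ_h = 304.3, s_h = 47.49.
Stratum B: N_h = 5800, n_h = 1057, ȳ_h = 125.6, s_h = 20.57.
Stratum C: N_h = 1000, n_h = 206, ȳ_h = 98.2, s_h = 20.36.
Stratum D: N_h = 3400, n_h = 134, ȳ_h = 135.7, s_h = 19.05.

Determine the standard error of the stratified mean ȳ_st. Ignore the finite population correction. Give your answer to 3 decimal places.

V̂(ȳ_st) = Σ W_h² s_h²/n_h, with W_h = N_h/N and N = 11400:
  stratum A: (1200/11400)²·47.49²/257 = 0.0972353
  stratum B: (5800/11400)²·20.57²/1057 = 0.103619
  stratum C: (1000/11400)²·20.36²/206 = 0.0154838
  stratum D: (3400/11400)²·19.05²/134 = 0.240898
V̂(ȳ_st) = 0.457236
SE(ȳ_st) = √0.457236 = 0.676193

SE(ȳ_st) ≈ 0.676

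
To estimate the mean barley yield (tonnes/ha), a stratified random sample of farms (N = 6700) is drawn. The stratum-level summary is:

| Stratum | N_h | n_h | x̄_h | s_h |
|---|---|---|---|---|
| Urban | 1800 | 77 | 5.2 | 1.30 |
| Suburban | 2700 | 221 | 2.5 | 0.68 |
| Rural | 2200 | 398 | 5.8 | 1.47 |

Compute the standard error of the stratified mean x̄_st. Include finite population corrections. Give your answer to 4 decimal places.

SE(x̄_st) ≈ 0.0480

V̂(x̄_st) = Σ W_h² (1 − n_h/N_h) s_h²/n_h, with W_h = N_h/N and N = 6700:
  stratum Urban: (1800/6700)²·(1 − 77/1800)·1.30²/77 = 0.00151637
  stratum Suburban: (2700/6700)²·(1 − 221/2700)·0.68²/221 = 0.000311972
  stratum Rural: (2200/6700)²·(1 − 398/2200)·1.47²/398 = 0.00047949
V̂(x̄_st) = 0.00230783
SE(x̄_st) = √0.00230783 = 0.0480399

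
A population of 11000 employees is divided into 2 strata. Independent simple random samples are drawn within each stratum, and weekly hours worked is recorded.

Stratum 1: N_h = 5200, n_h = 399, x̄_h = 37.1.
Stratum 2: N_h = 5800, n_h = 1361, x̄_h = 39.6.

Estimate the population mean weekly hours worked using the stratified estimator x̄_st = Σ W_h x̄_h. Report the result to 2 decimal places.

x̄_st ≈ 38.42

N = Σ N_h = 11000. Stratum weights W_h = N_h/N.
x̄_st = (5200·37.1 + 5800·39.6) / 11000 = 38.4182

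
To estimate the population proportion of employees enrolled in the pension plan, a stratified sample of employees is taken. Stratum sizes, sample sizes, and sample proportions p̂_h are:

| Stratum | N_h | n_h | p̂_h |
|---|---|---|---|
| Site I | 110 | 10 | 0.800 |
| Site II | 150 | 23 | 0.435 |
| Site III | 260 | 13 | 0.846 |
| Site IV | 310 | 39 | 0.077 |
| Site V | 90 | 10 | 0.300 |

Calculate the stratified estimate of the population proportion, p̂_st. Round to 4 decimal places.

p̂_st ≈ 0.4610

N = 920; stratum weights W_h = N_h/N.
p̂_st = Σ W_h p̂_h = (110·0.800 + 150·0.435 + 260·0.846 + 310·0.077 + 90·0.300)/920 = 0.46096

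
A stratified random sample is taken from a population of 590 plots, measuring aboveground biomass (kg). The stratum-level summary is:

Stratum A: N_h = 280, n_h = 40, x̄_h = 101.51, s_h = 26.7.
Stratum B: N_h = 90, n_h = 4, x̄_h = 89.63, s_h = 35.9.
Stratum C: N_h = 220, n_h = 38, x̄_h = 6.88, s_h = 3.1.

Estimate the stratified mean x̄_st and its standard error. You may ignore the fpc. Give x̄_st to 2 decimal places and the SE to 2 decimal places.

x̄_st ≈ 64.41, SE ≈ 3.40

x̄_st = Σ W_h x̄_h = (280·101.51 + 90·89.63 + 220·6.88)/590 = 64.41203
V̂(x̄_st) = Σ W_h² s_h²/n_h, with W_h = N_h/N and N = 590:
  stratum A: (280/590)²·26.7²/40 = 4.01397
  stratum B: (90/590)²·35.9²/4 = 7.49739
  stratum C: (220/590)²·3.1²/38 = 0.0351626
V̂(x̄_st) = 11.5465
SE(x̄_st) = √11.5465 = 3.39802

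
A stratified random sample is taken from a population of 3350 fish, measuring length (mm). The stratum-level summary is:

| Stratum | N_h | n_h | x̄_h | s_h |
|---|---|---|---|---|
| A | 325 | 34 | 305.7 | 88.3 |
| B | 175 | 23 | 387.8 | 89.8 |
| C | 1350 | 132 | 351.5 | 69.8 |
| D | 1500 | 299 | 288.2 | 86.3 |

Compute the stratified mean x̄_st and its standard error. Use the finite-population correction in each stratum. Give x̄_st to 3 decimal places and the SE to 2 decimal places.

x̄_st = Σ W_h x̄_h = (325·305.7 + 175·387.8 + 1350·351.5 + 1500·288.2)/3350 = 320.60970
V̂(x̄_st) = Σ W_h² (1 − n_h/N_h) s_h²/n_h, with W_h = N_h/N and N = 3350:
  stratum A: (325/3350)²·(1 − 34/325)·88.3²/34 = 1.93254
  stratum B: (175/3350)²·(1 − 23/175)·89.8²/23 = 0.83103
  stratum C: (1350/3350)²·(1 − 132/1350)·69.8²/132 = 5.4079
  stratum D: (1500/3350)²·(1 − 299/1500)·86.3²/299 = 3.99848
V̂(x̄_st) = 12.17
SE(x̄_st) = √12.17 = 3.48855

x̄_st ≈ 320.610, SE ≈ 3.49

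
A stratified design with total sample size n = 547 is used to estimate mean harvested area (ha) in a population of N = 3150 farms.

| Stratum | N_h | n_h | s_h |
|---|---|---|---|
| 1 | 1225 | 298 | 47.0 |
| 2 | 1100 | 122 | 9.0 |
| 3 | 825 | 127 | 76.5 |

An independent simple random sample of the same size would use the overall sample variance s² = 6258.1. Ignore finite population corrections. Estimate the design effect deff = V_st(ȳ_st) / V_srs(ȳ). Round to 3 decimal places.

deff ≈ 0.381

V̂(ȳ_st) = Σ W_h² s_h²/n_h, with W_h = N_h/N and N = 3150:
  stratum 1: (1225/3150)²·47.0²/298 = 1.12106
  stratum 2: (1100/3150)²·9.0²/122 = 0.0809635
  stratum 3: (825/3150)²·76.5²/127 = 3.16086
V_st = 4.36289
V_srs = s²/n = 6258.1/547 = 11.4408
deff = V_st / V_srs = 4.36289/11.4408 = 0.3813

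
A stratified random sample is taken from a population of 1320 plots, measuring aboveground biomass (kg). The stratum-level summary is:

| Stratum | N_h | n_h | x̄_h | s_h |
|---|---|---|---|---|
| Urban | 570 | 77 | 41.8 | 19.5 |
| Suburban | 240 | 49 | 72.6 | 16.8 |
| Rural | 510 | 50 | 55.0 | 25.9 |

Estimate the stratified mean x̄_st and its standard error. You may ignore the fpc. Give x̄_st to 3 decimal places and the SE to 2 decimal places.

x̄_st ≈ 52.500, SE ≈ 1.76

x̄_st = Σ W_h x̄_h = (570·41.8 + 240·72.6 + 510·55.0)/1320 = 52.50000
V̂(x̄_st) = Σ W_h² s_h²/n_h, with W_h = N_h/N and N = 1320:
  stratum Urban: (570/1320)²·19.5²/77 = 0.920832
  stratum Suburban: (240/1320)²·16.8²/49 = 0.190413
  stratum Rural: (510/1320)²·25.9²/50 = 2.00273
V̂(x̄_st) = 3.11397
SE(x̄_st) = √3.11397 = 1.76465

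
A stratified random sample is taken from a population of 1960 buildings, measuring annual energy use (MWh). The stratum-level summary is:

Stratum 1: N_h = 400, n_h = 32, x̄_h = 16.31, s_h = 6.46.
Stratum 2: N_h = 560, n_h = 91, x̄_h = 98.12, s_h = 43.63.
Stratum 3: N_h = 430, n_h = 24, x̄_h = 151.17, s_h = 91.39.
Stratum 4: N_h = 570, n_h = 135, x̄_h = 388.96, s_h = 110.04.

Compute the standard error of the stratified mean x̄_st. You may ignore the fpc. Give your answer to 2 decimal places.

V̂(x̄_st) = Σ W_h² s_h²/n_h, with W_h = N_h/N and N = 1960:
  stratum 1: (400/1960)²·6.46²/32 = 0.0543154
  stratum 2: (560/1960)²·43.63²/91 = 1.70763
  stratum 3: (430/1960)²·91.39²/24 = 16.7498
  stratum 4: (570/1960)²·110.04²/135 = 7.58586
V̂(x̄_st) = 26.0977
SE(x̄_st) = √26.0977 = 5.10859

SE(x̄_st) ≈ 5.11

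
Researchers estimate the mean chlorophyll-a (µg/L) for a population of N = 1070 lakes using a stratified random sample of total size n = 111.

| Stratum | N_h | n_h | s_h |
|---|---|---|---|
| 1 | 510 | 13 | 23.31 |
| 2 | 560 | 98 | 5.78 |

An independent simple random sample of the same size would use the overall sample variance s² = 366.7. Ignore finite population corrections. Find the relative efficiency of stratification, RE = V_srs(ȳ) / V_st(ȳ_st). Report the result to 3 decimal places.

RE ≈ 0.345

V̂(ȳ_st) = Σ W_h² s_h²/n_h, with W_h = N_h/N and N = 1070:
  stratum 1: (510/1070)²·23.31²/13 = 9.49542
  stratum 2: (560/1070)²·5.78²/98 = 0.0933766
V_st = 9.58879
V_srs = s²/n = 366.7/111 = 3.3036
Relative efficiency = V_srs / V_st = 3.3036/9.58879 = 0.3445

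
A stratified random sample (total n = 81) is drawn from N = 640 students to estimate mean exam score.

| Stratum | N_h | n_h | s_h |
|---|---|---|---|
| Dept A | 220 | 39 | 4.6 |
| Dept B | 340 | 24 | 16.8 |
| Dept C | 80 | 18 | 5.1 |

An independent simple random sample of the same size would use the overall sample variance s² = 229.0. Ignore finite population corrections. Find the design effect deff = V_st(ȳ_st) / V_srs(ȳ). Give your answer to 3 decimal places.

deff ≈ 1.205

V̂(ȳ_st) = Σ W_h² s_h²/n_h, with W_h = N_h/N and N = 640:
  stratum Dept A: (220/640)²·4.6²/39 = 0.0641116
  stratum Dept B: (340/640)²·16.8²/24 = 3.31898
  stratum Dept C: (80/640)²·5.1²/18 = 0.0225781
V_st = 3.40567
V_srs = s²/n = 229.0/81 = 2.82716
deff = V_st / V_srs = 3.40567/2.82716 = 1.2046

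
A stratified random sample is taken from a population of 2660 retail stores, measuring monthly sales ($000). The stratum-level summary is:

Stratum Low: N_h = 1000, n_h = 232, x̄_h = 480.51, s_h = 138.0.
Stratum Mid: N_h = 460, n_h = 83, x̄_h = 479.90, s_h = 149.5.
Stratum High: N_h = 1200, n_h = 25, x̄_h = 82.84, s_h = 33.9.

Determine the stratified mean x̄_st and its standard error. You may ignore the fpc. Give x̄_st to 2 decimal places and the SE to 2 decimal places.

x̄_st = Σ W_h x̄_h = (1000·480.51 + 460·479.90 + 1200·82.84)/2660 = 301.00451
V̂(x̄_st) = Σ W_h² s_h²/n_h, with W_h = N_h/N and N = 2660:
  stratum Low: (1000/2660)²·138.0²/232 = 11.6013
  stratum Mid: (460/2660)²·149.5²/83 = 8.05298
  stratum High: (1200/2660)²·33.9²/25 = 9.35532
V̂(x̄_st) = 29.0096
SE(x̄_st) = √29.0096 = 5.38606

x̄_st ≈ 301.00, SE ≈ 5.39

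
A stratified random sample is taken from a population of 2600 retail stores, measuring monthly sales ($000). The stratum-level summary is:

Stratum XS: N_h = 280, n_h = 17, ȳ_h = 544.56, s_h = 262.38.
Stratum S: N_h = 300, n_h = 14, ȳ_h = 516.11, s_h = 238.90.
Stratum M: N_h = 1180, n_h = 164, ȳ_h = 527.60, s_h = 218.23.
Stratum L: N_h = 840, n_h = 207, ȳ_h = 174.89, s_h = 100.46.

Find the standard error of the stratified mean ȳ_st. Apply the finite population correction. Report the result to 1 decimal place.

SE(ȳ_st) ≈ 12.3

V̂(ȳ_st) = Σ W_h² (1 − n_h/N_h) s_h²/n_h, with W_h = N_h/N and N = 2600:
  stratum XS: (280/2600)²·(1 − 17/280)·262.38²/17 = 44.1143
  stratum S: (300/2600)²·(1 − 14/300)·238.90²/14 = 51.7422
  stratum M: (1180/2600)²·(1 − 164/1180)·218.23²/164 = 51.5008
  stratum L: (840/2600)²·(1 − 207/840)·100.46²/207 = 3.83488
V̂(ȳ_st) = 151.192
SE(ȳ_st) = √151.192 = 12.296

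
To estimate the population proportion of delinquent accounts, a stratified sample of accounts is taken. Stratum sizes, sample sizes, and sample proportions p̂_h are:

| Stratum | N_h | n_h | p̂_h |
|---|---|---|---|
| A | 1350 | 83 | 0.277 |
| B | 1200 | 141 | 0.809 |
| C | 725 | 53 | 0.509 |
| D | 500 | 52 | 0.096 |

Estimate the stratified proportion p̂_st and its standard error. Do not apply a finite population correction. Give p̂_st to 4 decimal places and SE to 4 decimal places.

p̂_st ≈ 0.4667, SE ≈ 0.0251

N = 3775; stratum weights W_h = N_h/N.
p̂_st = Σ W_h p̂_h = (1350·0.277 + 1200·0.809 + 725·0.509 + 500·0.096)/3775 = 0.46670
V̂(p̂_st) = Σ W_h² p̂_h(1−p̂_h)/(n_h−1):
  stratum A: (1350/3775)²·0.277·0.723/82 = 0.000312347
  stratum B: (1200/3775)²·0.809·0.191/140 = 0.000111528
  stratum C: (725/3775)²·0.509·0.491/52 = 0.000177271
  stratum D: (500/3775)²·0.096·0.904/51 = 2.98521e-05
V̂(p̂_st) = 0.000630998; SE = √V̂ = 0.0251197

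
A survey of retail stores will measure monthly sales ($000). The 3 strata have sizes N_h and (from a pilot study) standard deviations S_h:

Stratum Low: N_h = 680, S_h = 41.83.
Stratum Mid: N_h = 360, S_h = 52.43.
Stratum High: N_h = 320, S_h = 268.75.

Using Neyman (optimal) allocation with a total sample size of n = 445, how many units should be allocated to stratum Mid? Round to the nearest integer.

63

Neyman allocation: n_h = n · N_h S_h / Σ N_i S_i, with n = 445.
  stratum Low: N_h·S_h = 680·41.83 = 28444.40
  stratum Mid: N_h·S_h = 360·52.43 = 18874.80
  stratum High: N_h·S_h = 320·268.75 = 86000.00
Σ N_h S_h = 133319.20
n for stratum Mid = 445·18874.80/133319.20 = 63.001 → 63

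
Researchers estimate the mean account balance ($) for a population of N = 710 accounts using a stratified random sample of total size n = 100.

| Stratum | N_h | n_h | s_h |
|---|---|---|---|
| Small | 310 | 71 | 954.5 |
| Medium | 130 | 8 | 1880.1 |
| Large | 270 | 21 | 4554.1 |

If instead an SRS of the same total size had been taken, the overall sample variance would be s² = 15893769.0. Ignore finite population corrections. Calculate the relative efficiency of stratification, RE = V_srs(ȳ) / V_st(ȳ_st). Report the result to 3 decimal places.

V̂(ȳ_st) = Σ W_h² s_h²/n_h, with W_h = N_h/N and N = 710:
  stratum Small: (310/710)²·954.5²/71 = 2446.25
  stratum Medium: (130/710)²·1880.1²/8 = 14813
  stratum Large: (270/710)²·4554.1²/21 = 142823
V_st = 160082
V_srs = s²/n = 15893769.0/100 = 158938
Relative efficiency = V_srs / V_st = 158938/160082 = 0.9929

RE ≈ 0.993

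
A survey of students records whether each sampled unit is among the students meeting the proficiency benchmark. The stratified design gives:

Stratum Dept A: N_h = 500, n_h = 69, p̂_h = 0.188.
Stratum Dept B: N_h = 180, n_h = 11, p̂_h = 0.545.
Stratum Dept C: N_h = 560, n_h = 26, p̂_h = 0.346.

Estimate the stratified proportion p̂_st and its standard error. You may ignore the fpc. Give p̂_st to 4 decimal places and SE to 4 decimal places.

N = 1240; stratum weights W_h = N_h/N.
p̂_st = Σ W_h p̂_h = (500·0.188 + 180·0.545 + 560·0.346)/1240 = 0.31118
V̂(p̂_st) = Σ W_h² p̂_h(1−p̂_h)/(n_h−1):
  stratum Dept A: (500/1240)²·0.188·0.812/68 = 0.000365007
  stratum Dept B: (180/1240)²·0.545·0.455/10 = 0.000522528
  stratum Dept C: (560/1240)²·0.346·0.654/25 = 0.00184606
V̂(p̂_st) = 0.0027336; SE = √V̂ = 0.0522838

p̂_st ≈ 0.3112, SE ≈ 0.0523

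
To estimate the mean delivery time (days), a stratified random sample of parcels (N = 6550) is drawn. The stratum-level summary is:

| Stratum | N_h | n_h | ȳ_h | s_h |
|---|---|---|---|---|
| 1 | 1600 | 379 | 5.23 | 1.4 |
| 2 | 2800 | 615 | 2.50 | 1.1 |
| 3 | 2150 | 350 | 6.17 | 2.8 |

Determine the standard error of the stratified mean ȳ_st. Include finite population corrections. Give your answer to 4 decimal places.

V̂(ȳ_st) = Σ W_h² (1 − n_h/N_h) s_h²/n_h, with W_h = N_h/N and N = 6550:
  stratum 1: (1600/6550)²·(1 − 379/1600)·1.4²/379 = 0.000235489
  stratum 2: (2800/6550)²·(1 − 615/2800)·1.1²/615 = 0.000280567
  stratum 3: (2150/6550)²·(1 − 350/2150)·2.8²/350 = 0.00202058
V̂(ȳ_st) = 0.00253664
SE(ȳ_st) = √0.00253664 = 0.050365

SE(ȳ_st) ≈ 0.0504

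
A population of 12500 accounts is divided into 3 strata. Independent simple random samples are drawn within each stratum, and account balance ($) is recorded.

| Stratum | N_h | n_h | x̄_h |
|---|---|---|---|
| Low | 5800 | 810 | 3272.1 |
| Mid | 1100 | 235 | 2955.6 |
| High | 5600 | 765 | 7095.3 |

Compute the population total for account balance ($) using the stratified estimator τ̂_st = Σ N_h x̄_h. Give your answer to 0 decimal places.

τ̂_st = Σ N_h x̄_h = 5800·3272.1 + 1100·2955.6 + 5600·7095.3 = 61963020

τ̂_st ≈ 61963020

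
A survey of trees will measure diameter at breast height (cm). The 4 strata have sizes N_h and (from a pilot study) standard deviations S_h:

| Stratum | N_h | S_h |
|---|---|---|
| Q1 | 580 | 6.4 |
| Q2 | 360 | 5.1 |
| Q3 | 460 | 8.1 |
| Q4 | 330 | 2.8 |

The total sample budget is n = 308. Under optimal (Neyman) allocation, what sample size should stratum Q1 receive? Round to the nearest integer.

Neyman allocation: n_h = n · N_h S_h / Σ N_i S_i, with n = 308.
  stratum Q1: N_h·S_h = 580·6.4 = 3712.00
  stratum Q2: N_h·S_h = 360·5.1 = 1836.00
  stratum Q3: N_h·S_h = 460·8.1 = 3726.00
  stratum Q4: N_h·S_h = 330·2.8 = 924.00
Σ N_h S_h = 10198.00
n for stratum Q1 = 308·3712.00/10198.00 = 112.110 → 112

112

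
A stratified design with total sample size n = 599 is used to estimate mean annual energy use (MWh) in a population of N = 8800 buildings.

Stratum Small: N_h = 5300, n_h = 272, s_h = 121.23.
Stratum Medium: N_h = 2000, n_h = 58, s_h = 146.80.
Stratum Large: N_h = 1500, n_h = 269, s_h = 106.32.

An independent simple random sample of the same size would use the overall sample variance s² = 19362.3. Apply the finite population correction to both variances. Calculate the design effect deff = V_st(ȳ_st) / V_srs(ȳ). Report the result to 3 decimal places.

V̂(ȳ_st) = Σ W_h² (1 − n_h/N_h) s_h²/n_h, with W_h = N_h/N and N = 8800:
  stratum Small: (5300/8800)²·(1 − 272/5300)·121.23²/272 = 18.5933
  stratum Medium: (2000/8800)²·(1 − 58/2000)·146.80²/58 = 18.6354
  stratum Large: (1500/8800)²·(1 − 269/1500)·106.32²/269 = 1.00199
V_st = 38.2307
V_srs = (1 − 599/8800)·19362.3/599 = 30.1241
deff = V_st / V_srs = 38.2307/30.1241 = 1.2691

deff ≈ 1.269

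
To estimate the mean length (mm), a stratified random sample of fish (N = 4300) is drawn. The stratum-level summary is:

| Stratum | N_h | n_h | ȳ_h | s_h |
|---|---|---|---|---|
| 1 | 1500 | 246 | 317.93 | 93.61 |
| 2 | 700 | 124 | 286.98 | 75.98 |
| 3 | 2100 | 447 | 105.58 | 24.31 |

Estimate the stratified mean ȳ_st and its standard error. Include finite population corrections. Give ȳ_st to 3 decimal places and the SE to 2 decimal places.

ȳ_st = Σ W_h ȳ_h = (1500·317.93 + 700·286.98 + 2100·105.58)/4300 = 209.18581
V̂(ȳ_st) = Σ W_h² (1 − n_h/N_h) s_h²/n_h, with W_h = N_h/N and N = 4300:
  stratum 1: (1500/4300)²·(1 − 246/1500)·93.61²/246 = 3.62378
  stratum 2: (700/4300)²·(1 − 124/700)·75.98²/124 = 1.01522
  stratum 3: (2100/4300)²·(1 − 447/2100)·24.31²/447 = 0.248209
V̂(ȳ_st) = 4.88721
SE(ȳ_st) = √4.88721 = 2.2107

ȳ_st ≈ 209.186, SE ≈ 2.21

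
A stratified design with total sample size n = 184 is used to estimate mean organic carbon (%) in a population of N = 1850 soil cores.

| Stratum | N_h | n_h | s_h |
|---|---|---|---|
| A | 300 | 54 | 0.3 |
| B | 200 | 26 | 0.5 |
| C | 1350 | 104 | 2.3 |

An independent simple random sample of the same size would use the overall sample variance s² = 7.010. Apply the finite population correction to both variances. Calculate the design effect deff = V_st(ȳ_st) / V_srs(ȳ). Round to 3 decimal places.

deff ≈ 0.733

V̂(ȳ_st) = Σ W_h² (1 − n_h/N_h) s_h²/n_h, with W_h = N_h/N and N = 1850:
  stratum A: (300/1850)²·(1 − 54/300)·0.3²/54 = 3.59386e-05
  stratum B: (200/1850)²·(1 − 26/200)·0.5²/26 = 9.77693e-05
  stratum C: (1350/1850)²·(1 − 104/1350)·2.3²/104 = 0.0249995
V_st = 0.0251332
V_srs = (1 − 184/1850)·7.010/184 = 0.0343086
deff = V_st / V_srs = 0.0251332/0.0343086 = 0.7326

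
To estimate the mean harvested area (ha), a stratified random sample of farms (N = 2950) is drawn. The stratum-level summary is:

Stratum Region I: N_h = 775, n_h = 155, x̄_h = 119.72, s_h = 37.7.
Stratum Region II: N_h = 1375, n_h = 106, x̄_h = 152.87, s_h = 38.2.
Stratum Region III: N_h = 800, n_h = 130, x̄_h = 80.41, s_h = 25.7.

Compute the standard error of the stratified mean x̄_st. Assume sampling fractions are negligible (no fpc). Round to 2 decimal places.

V̂(x̄_st) = Σ W_h² s_h²/n_h, with W_h = N_h/N and N = 2950:
  stratum Region I: (775/2950)²·37.7²/155 = 0.632864
  stratum Region II: (1375/2950)²·38.2²/106 = 2.99076
  stratum Region III: (800/2950)²·25.7²/130 = 0.373645
V̂(x̄_st) = 3.99727
SE(x̄_st) = √3.99727 = 1.99932

SE(x̄_st) ≈ 2.00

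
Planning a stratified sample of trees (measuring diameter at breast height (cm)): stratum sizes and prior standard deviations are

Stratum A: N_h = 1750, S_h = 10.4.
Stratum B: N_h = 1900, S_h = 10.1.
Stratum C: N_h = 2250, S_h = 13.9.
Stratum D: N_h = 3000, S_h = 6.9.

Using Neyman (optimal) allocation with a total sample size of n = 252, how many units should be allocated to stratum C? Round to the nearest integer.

88

Neyman allocation: n_h = n · N_h S_h / Σ N_i S_i, with n = 252.
  stratum A: N_h·S_h = 1750·10.4 = 18200.00
  stratum B: N_h·S_h = 1900·10.1 = 19190.00
  stratum C: N_h·S_h = 2250·13.9 = 31275.00
  stratum D: N_h·S_h = 3000·6.9 = 20700.00
Σ N_h S_h = 89365.00
n for stratum C = 252·31275.00/89365.00 = 88.192 → 88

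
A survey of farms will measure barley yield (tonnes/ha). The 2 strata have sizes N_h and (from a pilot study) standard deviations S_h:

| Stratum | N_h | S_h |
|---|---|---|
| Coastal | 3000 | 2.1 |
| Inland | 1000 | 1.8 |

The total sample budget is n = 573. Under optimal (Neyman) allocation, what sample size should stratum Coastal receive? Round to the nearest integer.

Neyman allocation: n_h = n · N_h S_h / Σ N_i S_i, with n = 573.
  stratum Coastal: N_h·S_h = 3000·2.1 = 6300.00
  stratum Inland: N_h·S_h = 1000·1.8 = 1800.00
Σ N_h S_h = 8100.00
n for stratum Coastal = 573·6300.00/8100.00 = 445.667 → 446

446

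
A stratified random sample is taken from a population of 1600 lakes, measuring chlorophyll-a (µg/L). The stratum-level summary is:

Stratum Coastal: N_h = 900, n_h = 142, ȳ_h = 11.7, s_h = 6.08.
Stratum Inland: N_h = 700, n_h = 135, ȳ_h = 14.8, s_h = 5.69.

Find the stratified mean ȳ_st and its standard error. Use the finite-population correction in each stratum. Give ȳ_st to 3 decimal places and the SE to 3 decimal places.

ȳ_st = Σ W_h ȳ_h = (900·11.7 + 700·14.8)/1600 = 13.05625
V̂(ȳ_st) = Σ W_h² (1 − n_h/N_h) s_h²/n_h, with W_h = N_h/N and N = 1600:
  stratum Coastal: (900/1600)²·(1 − 142/900)·6.08²/142 = 0.069373
  stratum Inland: (700/1600)²·(1 − 135/700)·5.69²/135 = 0.0370508
V̂(ȳ_st) = 0.106424
SE(ȳ_st) = √0.106424 = 0.326227

ȳ_st ≈ 13.056, SE ≈ 0.326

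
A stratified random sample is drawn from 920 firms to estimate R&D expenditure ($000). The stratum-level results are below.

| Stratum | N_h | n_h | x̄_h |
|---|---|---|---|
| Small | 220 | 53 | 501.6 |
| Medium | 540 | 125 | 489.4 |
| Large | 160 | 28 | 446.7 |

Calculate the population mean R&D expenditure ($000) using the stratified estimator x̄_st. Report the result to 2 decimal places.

N = Σ N_h = 920. Stratum weights W_h = N_h/N.
x̄_st = (220·501.6 + 540·489.4 + 160·446.7) / 920 = 484.8913

x̄_st ≈ 484.89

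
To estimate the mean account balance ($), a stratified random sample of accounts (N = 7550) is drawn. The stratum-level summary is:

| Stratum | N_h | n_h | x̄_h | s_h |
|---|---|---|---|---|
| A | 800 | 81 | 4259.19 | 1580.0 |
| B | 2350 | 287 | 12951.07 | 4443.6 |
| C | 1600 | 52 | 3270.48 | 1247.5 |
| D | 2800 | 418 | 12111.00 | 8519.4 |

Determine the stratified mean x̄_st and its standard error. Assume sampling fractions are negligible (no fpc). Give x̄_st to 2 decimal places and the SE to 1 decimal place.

x̄_st ≈ 9667.01, SE ≈ 179.5

x̄_st = Σ W_h x̄_h = (800·4259.19 + 2350·12951.07 + 1600·3270.48 + 2800·12111.00)/7550 = 9667.01119
V̂(x̄_st) = Σ W_h² s_h²/n_h, with W_h = N_h/N and N = 7550:
  stratum A: (800/7550)²·1580.0²/81 = 346.031
  stratum B: (2350/7550)²·4443.6²/287 = 6665.46
  stratum C: (1600/7550)²·1247.5²/52 = 1344.08
  stratum D: (2800/7550)²·8519.4²/418 = 23881.6
V̂(x̄_st) = 32237.2
SE(x̄_st) = √32237.2 = 179.547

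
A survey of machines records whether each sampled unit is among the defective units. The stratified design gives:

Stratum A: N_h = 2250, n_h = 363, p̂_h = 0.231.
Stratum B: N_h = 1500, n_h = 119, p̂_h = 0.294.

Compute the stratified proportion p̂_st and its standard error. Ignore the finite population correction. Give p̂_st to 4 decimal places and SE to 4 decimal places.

N = 3750; stratum weights W_h = N_h/N.
p̂_st = Σ W_h p̂_h = (2250·0.231 + 1500·0.294)/3750 = 0.25620
V̂(p̂_st) = Σ W_h² p̂_h(1−p̂_h)/(n_h−1):
  stratum A: (2250/3750)²·0.231·0.769/362 = 0.000176658
  stratum B: (1500/3750)²·0.294·0.706/118 = 0.000281443
V̂(p̂_st) = 0.0004581; SE = √V̂ = 0.0214033

p̂_st ≈ 0.2562, SE ≈ 0.0214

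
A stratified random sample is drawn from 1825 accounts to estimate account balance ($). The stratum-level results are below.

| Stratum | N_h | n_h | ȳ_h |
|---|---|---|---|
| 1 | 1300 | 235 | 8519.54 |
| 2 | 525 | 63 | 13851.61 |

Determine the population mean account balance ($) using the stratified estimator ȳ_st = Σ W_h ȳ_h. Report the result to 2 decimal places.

N = Σ N_h = 1825. Stratum weights W_h = N_h/N.
ȳ_st = (1300·8519.54 + 525·13851.61) / 1825 = 10053.4232

ȳ_st ≈ 10053.42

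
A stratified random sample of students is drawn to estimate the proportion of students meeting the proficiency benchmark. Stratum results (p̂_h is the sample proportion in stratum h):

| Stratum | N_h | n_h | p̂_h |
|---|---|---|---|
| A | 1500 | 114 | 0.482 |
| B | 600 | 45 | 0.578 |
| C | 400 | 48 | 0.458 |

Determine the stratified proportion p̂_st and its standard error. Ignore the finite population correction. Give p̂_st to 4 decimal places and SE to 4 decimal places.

N = 2500; stratum weights W_h = N_h/N.
p̂_st = Σ W_h p̂_h = (1500·0.482 + 600·0.578 + 400·0.458)/2500 = 0.50120
V̂(p̂_st) = Σ W_h² p̂_h(1−p̂_h)/(n_h−1):
  stratum A: (1500/2500)²·0.482·0.518/113 = 0.000795428
  stratum B: (600/2500)²·0.578·0.422/44 = 0.000319308
  stratum C: (400/2500)²·0.458·0.542/47 = 0.000135209
V̂(p̂_st) = 0.00124995; SE = √V̂ = 0.0353546

p̂_st ≈ 0.5012, SE ≈ 0.0354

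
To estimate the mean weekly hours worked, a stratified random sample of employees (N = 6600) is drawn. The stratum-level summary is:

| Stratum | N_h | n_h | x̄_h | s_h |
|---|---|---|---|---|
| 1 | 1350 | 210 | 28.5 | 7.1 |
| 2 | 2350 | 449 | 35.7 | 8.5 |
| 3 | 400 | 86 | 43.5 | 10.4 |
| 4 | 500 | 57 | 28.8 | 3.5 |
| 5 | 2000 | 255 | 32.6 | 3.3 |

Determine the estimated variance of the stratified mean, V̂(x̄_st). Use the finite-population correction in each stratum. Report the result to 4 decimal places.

V̂(x̄_st) ≈ 0.0331

V̂(x̄_st) = Σ W_h² (1 − n_h/N_h) s_h²/n_h, with W_h = N_h/N and N = 6600:
  stratum 1: (1350/6600)²·(1 − 210/1350)·7.1²/210 = 0.00848102
  stratum 2: (2350/6600)²·(1 − 449/2350)·8.5²/449 = 0.0165026
  stratum 3: (400/6600)²·(1 − 86/400)·10.4²/86 = 0.00362635
  stratum 4: (500/6600)²·(1 − 57/500)·3.5²/57 = 0.00109282
  stratum 5: (2000/6600)²·(1 − 255/2000)·3.3²/255 = 0.00342157
V̂(x̄_st) = 0.0331244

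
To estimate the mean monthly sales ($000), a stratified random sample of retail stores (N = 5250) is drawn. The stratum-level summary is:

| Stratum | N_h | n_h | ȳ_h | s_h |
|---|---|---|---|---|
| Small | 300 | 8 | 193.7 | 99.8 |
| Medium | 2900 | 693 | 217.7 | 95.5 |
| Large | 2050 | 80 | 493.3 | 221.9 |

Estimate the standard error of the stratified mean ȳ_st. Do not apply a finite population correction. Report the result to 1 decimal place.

SE(ȳ_st) ≈ 10.1

V̂(ȳ_st) = Σ W_h² s_h²/n_h, with W_h = N_h/N and N = 5250:
  stratum Small: (300/5250)²·99.8²/8 = 4.06532
  stratum Medium: (2900/5250)²·95.5²/693 = 4.0156
  stratum Large: (2050/5250)²·221.9²/80 = 93.8456
V̂(ȳ_st) = 101.926
SE(ȳ_st) = √101.926 = 10.0959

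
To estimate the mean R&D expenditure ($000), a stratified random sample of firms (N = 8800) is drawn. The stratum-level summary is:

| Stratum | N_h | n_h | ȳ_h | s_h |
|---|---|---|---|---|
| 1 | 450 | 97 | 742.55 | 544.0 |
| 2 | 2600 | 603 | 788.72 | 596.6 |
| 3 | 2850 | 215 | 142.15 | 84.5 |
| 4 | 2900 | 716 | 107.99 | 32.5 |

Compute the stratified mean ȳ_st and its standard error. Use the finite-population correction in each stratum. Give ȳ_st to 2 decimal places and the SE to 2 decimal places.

ȳ_st ≈ 352.63, SE ≈ 7.01

ȳ_st = Σ W_h ȳ_h = (450·742.55 + 2600·788.72 + 2850·142.15 + 2900·107.99)/8800 = 352.62705
V̂(ȳ_st) = Σ W_h² (1 − n_h/N_h) s_h²/n_h, with W_h = N_h/N and N = 8800:
  stratum 1: (450/8800)²·(1 − 97/450)·544.0²/97 = 6.25818
  stratum 2: (2600/8800)²·(1 − 603/2600)·596.6²/603 = 39.5763
  stratum 3: (2850/8800)²·(1 − 215/2850)·84.5²/215 = 3.22059
  stratum 4: (2900/8800)²·(1 − 716/2900)·32.5²/716 = 0.120653
V̂(ȳ_st) = 49.1757
SE(ȳ_st) = √49.1757 = 7.01254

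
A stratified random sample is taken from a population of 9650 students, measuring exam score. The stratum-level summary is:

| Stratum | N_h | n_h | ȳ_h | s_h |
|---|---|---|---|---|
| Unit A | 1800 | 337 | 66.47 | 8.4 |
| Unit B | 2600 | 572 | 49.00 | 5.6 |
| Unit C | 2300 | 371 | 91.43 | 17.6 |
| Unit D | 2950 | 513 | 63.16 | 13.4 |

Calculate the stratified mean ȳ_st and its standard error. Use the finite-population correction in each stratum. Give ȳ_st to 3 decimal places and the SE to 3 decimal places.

ȳ_st = Σ W_h ȳ_h = (1800·66.47 + 2600·49.00 + 2300·91.43 + 2950·63.16)/9650 = 66.70021
V̂(ȳ_st) = Σ W_h² (1 − n_h/N_h) s_h²/n_h, with W_h = N_h/N and N = 9650:
  stratum Unit A: (1800/9650)²·(1 − 337/1800)·8.4²/337 = 0.00592094
  stratum Unit B: (2600/9650)²·(1 − 572/2600)·5.6²/572 = 0.00310432
  stratum Unit C: (2300/9650)²·(1 − 371/2300)·17.6²/371 = 0.0397793
  stratum Unit D: (2950/9650)²·(1 − 513/2950)·13.4²/513 = 0.0270219
V̂(ȳ_st) = 0.0758264
SE(ȳ_st) = √0.0758264 = 0.275366

ȳ_st ≈ 66.700, SE ≈ 0.275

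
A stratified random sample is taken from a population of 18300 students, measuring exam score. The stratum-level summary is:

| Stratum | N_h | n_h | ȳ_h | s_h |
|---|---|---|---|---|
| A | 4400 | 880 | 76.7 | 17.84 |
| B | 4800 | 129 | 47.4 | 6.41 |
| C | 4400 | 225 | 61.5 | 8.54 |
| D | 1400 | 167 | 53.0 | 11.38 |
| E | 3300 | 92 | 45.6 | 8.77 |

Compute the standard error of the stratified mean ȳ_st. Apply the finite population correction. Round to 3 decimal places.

SE(ȳ_st) ≈ 0.294

V̂(ȳ_st) = Σ W_h² (1 − n_h/N_h) s_h²/n_h, with W_h = N_h/N and N = 18300:
  stratum A: (4400/18300)²·(1 − 880/4400)·17.84²/880 = 0.0167263
  stratum B: (4800/18300)²·(1 − 129/4800)·6.41²/129 = 0.0213243
  stratum C: (4400/18300)²·(1 − 225/4400)·8.54²/225 = 0.0177803
  stratum D: (1400/18300)²·(1 − 167/1400)·11.38²/167 = 0.00399721
  stratum E: (3300/18300)²·(1 − 92/3300)·8.77²/92 = 0.0264276
V̂(ȳ_st) = 0.0862558
SE(ȳ_st) = √0.0862558 = 0.293693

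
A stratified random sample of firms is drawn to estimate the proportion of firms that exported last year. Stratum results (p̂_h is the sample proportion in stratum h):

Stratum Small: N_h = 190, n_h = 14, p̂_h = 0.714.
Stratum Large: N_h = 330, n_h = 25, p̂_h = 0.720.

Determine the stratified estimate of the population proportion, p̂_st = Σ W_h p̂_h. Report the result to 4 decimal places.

p̂_st ≈ 0.7178

N = 520; stratum weights W_h = N_h/N.
p̂_st = Σ W_h p̂_h = (190·0.714 + 330·0.720)/520 = 0.71781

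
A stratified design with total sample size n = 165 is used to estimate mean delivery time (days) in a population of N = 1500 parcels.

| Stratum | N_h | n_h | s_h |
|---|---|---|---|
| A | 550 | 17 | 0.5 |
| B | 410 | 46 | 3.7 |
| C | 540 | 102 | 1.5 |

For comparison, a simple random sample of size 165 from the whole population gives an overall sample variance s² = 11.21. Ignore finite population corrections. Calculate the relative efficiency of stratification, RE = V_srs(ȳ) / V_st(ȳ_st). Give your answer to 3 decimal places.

V̂(ȳ_st) = Σ W_h² s_h²/n_h, with W_h = N_h/N and N = 1500:
  stratum A: (550/1500)²·0.5²/17 = 0.00197712
  stratum B: (410/1500)²·3.7²/46 = 0.0222347
  stratum C: (540/1500)²·1.5²/102 = 0.00285882
V_st = 0.0270706
V_srs = s²/n = 11.21/165 = 0.0679394
Relative efficiency = V_srs / V_st = 0.0679394/0.0270706 = 2.5097

RE ≈ 2.510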